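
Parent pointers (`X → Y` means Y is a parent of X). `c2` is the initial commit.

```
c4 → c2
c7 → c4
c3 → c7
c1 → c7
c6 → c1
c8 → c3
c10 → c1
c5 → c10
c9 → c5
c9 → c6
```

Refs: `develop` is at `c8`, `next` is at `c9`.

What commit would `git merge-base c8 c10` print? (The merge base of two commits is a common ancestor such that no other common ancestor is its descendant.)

Ancestors of c8: {c2, c3, c4, c7, c8}.
Ancestors of c10: {c1, c10, c2, c4, c7}.
Common ancestors: {c2, c4, c7}.
Among these, c7 is not an ancestor of any other common ancestor — it is the merge base.

c7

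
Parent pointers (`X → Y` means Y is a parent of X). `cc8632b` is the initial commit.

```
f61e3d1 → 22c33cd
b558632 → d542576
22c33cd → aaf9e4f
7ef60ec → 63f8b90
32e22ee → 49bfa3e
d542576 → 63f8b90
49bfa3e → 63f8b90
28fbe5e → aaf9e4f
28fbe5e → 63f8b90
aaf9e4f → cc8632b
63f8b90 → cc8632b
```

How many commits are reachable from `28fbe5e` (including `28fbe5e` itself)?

Walking parent pointers from 28fbe5e: reachable set = {28fbe5e, 63f8b90, aaf9e4f, cc8632b}.
That is 4 commits.

4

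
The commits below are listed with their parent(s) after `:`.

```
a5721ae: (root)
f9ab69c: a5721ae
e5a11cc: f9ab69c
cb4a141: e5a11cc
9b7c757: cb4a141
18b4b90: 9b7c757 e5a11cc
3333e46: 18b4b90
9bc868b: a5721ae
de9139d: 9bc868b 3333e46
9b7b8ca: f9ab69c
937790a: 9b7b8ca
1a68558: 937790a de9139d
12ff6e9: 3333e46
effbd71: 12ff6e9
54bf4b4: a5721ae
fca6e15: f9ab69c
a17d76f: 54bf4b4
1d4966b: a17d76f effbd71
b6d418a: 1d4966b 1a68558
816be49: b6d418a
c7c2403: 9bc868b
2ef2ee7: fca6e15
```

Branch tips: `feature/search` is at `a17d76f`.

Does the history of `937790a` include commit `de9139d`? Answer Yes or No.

Ancestors of 937790a: {937790a, 9b7b8ca, a5721ae, f9ab69c}.
de9139d is not in that set, so it is not an ancestor of 937790a.

No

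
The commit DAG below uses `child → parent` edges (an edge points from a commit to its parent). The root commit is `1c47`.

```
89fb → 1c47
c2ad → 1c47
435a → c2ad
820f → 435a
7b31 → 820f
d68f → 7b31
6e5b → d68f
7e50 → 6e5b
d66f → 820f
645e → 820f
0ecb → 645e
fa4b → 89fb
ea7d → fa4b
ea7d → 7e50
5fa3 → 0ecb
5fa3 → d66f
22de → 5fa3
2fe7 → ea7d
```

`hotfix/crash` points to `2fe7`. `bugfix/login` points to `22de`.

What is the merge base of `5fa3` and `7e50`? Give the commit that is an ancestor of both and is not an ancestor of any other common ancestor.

820f

Ancestors of 5fa3: {0ecb, 1c47, 435a, 5fa3, 645e, 820f, c2ad, d66f}.
Ancestors of 7e50: {1c47, 435a, 6e5b, 7b31, 7e50, 820f, c2ad, d68f}.
Common ancestors: {1c47, 435a, 820f, c2ad}.
Among these, 820f is not an ancestor of any other common ancestor — it is the merge base.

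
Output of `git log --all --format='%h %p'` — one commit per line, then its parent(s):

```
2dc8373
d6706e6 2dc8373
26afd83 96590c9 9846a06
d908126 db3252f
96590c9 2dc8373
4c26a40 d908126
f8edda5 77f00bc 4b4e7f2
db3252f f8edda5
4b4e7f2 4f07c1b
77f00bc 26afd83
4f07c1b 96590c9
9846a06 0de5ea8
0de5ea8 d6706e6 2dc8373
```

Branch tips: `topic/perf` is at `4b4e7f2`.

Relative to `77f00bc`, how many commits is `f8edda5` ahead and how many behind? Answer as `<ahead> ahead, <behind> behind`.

3 ahead, 0 behind

Reachable from f8edda5: {0de5ea8, 26afd83, 2dc8373, 4b4e7f2, 4f07c1b, 77f00bc, 96590c9, 9846a06, d6706e6, f8edda5}.
Reachable from 77f00bc: {0de5ea8, 26afd83, 2dc8373, 77f00bc, 96590c9, 9846a06, d6706e6}.
Only in f8edda5's history (ahead): {4b4e7f2, 4f07c1b, f8edda5} — 3.
Only in 77f00bc's history (behind): {} — 0.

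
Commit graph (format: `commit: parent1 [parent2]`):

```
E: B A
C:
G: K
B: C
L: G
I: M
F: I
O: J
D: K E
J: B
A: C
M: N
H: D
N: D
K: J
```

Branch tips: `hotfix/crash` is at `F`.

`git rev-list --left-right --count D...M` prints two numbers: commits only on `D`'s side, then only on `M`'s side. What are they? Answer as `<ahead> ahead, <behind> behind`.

0 ahead, 2 behind

Reachable from D: {A, B, C, D, E, J, K}.
Reachable from M: {A, B, C, D, E, J, K, M, N}.
Only in D's history (ahead): {} — 0.
Only in M's history (behind): {M, N} — 2.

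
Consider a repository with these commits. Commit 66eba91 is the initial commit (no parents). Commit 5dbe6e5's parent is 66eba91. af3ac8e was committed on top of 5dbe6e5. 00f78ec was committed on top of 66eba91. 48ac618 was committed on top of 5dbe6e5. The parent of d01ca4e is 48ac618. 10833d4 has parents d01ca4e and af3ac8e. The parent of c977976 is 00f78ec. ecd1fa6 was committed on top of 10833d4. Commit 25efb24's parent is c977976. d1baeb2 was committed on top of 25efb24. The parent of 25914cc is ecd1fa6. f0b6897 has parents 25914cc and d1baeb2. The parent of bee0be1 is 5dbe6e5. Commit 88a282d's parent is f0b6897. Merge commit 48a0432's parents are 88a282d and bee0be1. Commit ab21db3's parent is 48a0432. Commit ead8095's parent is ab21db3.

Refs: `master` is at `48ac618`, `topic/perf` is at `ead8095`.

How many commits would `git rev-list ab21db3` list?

17

Walking parent pointers from ab21db3: reachable set = {00f78ec, 10833d4, 25914cc, 25efb24, 48a0432, 48ac618, 5dbe6e5, 66eba91, 88a282d, ab21db3, af3ac8e, bee0be1, c977976, d01ca4e, d1baeb2, ecd1fa6, f0b6897}.
That is 17 commits.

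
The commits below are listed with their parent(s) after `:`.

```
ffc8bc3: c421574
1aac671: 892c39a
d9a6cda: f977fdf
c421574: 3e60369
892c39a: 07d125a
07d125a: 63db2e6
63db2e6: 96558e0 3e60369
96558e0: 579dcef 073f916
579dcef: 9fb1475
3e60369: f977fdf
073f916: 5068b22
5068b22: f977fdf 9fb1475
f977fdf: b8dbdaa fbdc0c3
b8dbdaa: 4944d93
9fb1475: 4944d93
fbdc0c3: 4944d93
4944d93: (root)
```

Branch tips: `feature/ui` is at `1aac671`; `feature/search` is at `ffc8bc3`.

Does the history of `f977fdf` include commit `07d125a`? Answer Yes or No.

No

Ancestors of f977fdf: {4944d93, b8dbdaa, f977fdf, fbdc0c3}.
07d125a is not in that set, so it is not an ancestor of f977fdf.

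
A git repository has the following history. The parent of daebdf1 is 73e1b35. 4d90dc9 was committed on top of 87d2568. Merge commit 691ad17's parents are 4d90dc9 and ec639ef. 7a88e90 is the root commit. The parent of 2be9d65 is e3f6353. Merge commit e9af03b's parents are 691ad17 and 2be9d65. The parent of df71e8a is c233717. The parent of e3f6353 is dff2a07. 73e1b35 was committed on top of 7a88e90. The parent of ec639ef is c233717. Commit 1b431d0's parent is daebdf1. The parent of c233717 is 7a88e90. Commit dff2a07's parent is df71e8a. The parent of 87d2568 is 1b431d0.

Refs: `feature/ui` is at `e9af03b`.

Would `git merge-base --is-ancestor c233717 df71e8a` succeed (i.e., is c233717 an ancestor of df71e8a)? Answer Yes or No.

Ancestors of df71e8a (commits reachable by following parents): {7a88e90, c233717, df71e8a}.
c233717 is in that set, so it is an ancestor of df71e8a.

Yes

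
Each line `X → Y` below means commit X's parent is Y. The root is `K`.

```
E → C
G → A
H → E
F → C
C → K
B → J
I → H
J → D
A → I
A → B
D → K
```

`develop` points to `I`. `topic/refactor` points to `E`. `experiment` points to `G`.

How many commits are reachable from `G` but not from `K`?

Reachable from G: {A, B, C, D, E, G, H, I, J, K}.
Reachable from K: {K}.
In G's history but not K's: {A, B, C, D, E, G, H, I, J} — 9 commits.

9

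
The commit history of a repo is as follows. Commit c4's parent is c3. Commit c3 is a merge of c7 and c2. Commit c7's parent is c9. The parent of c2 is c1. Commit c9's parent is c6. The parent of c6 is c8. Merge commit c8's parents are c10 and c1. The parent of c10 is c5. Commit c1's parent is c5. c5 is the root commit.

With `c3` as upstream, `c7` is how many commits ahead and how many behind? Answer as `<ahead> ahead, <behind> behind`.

0 ahead, 2 behind

Reachable from c7: {c1, c10, c5, c6, c7, c8, c9}.
Reachable from c3: {c1, c10, c2, c3, c5, c6, c7, c8, c9}.
Only in c7's history (ahead): {} — 0.
Only in c3's history (behind): {c2, c3} — 2.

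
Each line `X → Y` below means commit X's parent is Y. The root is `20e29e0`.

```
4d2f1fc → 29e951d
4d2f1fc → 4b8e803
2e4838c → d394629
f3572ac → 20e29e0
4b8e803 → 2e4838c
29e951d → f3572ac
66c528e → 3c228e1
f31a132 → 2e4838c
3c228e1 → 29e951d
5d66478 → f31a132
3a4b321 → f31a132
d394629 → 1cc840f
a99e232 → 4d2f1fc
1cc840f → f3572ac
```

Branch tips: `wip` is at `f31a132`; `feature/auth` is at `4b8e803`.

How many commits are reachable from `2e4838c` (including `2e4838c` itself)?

5

Walking parent pointers from 2e4838c: reachable set = {1cc840f, 20e29e0, 2e4838c, d394629, f3572ac}.
That is 5 commits.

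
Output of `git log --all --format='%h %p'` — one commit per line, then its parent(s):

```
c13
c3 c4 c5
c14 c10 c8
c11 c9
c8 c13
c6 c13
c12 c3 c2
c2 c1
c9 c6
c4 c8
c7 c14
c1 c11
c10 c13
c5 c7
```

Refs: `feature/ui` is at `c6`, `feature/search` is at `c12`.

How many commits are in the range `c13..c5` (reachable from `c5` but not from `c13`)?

Reachable from c5: {c10, c13, c14, c5, c7, c8}.
Reachable from c13: {c13}.
In c5's history but not c13's: {c10, c14, c5, c7, c8} — 5 commits.

5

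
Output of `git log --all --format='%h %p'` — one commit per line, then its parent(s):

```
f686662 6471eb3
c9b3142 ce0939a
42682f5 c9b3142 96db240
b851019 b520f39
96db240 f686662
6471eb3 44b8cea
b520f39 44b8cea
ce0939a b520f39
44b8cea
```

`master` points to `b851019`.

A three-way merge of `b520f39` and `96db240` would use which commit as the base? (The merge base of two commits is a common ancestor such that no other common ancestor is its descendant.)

Ancestors of b520f39: {44b8cea, b520f39}.
Ancestors of 96db240: {44b8cea, 6471eb3, 96db240, f686662}.
Common ancestors: {44b8cea}.
The only common ancestor is 44b8cea, so it is the merge base.

44b8cea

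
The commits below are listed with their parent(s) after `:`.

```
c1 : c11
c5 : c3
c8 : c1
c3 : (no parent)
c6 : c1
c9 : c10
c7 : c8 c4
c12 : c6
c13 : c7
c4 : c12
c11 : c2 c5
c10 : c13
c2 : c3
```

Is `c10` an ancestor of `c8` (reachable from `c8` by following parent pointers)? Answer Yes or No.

No

Ancestors of c8: {c1, c11, c2, c3, c5, c8}.
c10 is not in that set, so it is not an ancestor of c8.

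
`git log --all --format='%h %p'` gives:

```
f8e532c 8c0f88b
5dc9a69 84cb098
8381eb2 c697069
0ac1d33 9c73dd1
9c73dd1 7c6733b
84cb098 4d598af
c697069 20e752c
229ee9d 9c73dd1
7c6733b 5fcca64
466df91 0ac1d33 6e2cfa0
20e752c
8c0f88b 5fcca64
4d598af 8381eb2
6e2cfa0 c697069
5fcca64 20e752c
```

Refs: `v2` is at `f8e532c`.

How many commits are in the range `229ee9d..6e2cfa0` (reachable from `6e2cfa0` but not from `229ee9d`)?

2

Reachable from 6e2cfa0: {20e752c, 6e2cfa0, c697069}.
Reachable from 229ee9d: {20e752c, 229ee9d, 5fcca64, 7c6733b, 9c73dd1}.
In 6e2cfa0's history but not 229ee9d's: {6e2cfa0, c697069} — 2 commits.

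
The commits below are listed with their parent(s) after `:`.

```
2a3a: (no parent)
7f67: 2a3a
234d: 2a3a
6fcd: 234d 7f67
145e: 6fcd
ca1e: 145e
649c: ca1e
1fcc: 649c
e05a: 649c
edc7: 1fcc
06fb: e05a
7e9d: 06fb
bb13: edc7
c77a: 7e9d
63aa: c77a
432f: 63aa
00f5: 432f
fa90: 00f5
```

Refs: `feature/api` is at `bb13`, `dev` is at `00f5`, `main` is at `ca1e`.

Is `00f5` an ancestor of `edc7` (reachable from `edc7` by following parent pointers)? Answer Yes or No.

No

Ancestors of edc7: {145e, 1fcc, 234d, 2a3a, 649c, 6fcd, 7f67, ca1e, edc7}.
00f5 is not in that set, so it is not an ancestor of edc7.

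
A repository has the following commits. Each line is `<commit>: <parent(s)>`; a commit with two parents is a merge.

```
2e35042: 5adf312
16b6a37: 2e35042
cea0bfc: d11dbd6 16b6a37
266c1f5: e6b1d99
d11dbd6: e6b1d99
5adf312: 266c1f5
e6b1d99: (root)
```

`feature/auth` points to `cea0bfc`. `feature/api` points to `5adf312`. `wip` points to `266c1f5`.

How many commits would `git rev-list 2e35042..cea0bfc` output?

Reachable from cea0bfc: {16b6a37, 266c1f5, 2e35042, 5adf312, cea0bfc, d11dbd6, e6b1d99}.
Reachable from 2e35042: {266c1f5, 2e35042, 5adf312, e6b1d99}.
In cea0bfc's history but not 2e35042's: {16b6a37, cea0bfc, d11dbd6} — 3 commits.

3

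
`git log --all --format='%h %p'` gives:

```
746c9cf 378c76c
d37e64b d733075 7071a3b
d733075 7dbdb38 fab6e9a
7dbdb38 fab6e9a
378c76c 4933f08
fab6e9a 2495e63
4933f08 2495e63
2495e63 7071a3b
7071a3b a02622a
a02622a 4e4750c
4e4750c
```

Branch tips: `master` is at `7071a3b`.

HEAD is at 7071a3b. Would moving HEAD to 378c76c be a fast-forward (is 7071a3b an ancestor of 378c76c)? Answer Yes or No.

A fast-forward from 7071a3b to 378c76c is possible iff 7071a3b is an ancestor of 378c76c.
Ancestors of 378c76c: {2495e63, 378c76c, 4933f08, 4e4750c, 7071a3b, a02622a}.
7071a3b is among them, so fast-forward is possible.

Yes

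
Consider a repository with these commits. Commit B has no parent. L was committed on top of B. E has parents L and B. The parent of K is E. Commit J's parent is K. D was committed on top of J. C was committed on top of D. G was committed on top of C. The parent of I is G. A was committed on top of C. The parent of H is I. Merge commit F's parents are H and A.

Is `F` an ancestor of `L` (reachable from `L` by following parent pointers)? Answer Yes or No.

Ancestors of L: {B, L}.
F is not in that set, so it is not an ancestor of L.

No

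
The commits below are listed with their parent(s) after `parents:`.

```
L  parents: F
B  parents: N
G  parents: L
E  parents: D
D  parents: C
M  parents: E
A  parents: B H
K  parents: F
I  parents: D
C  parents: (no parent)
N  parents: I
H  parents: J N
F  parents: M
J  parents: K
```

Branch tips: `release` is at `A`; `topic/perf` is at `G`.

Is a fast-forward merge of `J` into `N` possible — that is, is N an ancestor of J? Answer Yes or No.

No

A fast-forward from N to J is possible iff N is an ancestor of J.
Ancestors of J: {C, D, E, F, J, K, M}.
N is not among them, so fast-forward is not possible.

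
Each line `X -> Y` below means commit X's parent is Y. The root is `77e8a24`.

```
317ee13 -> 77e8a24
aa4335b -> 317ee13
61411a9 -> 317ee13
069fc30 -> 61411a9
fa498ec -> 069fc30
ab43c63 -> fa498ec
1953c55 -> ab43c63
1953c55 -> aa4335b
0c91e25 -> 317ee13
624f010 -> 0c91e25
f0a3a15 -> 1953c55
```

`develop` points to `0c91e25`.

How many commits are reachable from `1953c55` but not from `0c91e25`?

Reachable from 1953c55: {069fc30, 1953c55, 317ee13, 61411a9, 77e8a24, aa4335b, ab43c63, fa498ec}.
Reachable from 0c91e25: {0c91e25, 317ee13, 77e8a24}.
In 1953c55's history but not 0c91e25's: {069fc30, 1953c55, 61411a9, aa4335b, ab43c63, fa498ec} — 6 commits.

6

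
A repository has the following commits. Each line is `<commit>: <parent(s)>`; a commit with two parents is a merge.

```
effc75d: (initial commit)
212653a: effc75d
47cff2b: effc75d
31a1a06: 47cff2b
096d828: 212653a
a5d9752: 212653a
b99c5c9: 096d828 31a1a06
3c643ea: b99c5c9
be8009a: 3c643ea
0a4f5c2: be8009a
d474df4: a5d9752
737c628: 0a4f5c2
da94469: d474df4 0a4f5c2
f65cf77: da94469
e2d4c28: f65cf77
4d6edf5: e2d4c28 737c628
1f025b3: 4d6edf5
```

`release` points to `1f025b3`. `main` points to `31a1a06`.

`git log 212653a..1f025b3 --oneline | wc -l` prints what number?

Reachable from 1f025b3: {096d828, 0a4f5c2, 1f025b3, 212653a, 31a1a06, 3c643ea, 47cff2b, 4d6edf5, 737c628, a5d9752, b99c5c9, be8009a, d474df4, da94469, e2d4c28, effc75d, f65cf77}.
Reachable from 212653a: {212653a, effc75d}.
In 1f025b3's history but not 212653a's: {096d828, 0a4f5c2, 1f025b3, 31a1a06, 3c643ea, 47cff2b, 4d6edf5, 737c628, a5d9752, b99c5c9, be8009a, d474df4, da94469, e2d4c28, f65cf77} — 15 commits.

15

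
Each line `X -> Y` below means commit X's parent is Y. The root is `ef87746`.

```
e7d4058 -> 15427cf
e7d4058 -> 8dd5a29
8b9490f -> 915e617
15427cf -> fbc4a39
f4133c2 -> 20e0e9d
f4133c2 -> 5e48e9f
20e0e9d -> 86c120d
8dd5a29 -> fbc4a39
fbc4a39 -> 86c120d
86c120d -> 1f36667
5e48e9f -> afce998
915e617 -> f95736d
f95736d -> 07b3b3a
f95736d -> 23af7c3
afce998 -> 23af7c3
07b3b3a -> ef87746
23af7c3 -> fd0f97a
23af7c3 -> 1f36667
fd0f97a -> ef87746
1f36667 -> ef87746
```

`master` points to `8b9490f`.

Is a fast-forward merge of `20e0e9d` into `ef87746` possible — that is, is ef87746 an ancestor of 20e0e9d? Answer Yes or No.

A fast-forward from ef87746 to 20e0e9d is possible iff ef87746 is an ancestor of 20e0e9d.
Ancestors of 20e0e9d: {1f36667, 20e0e9d, 86c120d, ef87746}.
ef87746 is among them, so fast-forward is possible.

Yes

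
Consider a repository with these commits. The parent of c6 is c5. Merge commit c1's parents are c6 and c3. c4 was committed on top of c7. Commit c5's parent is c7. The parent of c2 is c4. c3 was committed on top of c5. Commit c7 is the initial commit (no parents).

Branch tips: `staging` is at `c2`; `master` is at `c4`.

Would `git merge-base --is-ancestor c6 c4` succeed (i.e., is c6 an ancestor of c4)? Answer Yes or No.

Ancestors of c4: {c4, c7}.
c6 is not in that set, so it is not an ancestor of c4.

No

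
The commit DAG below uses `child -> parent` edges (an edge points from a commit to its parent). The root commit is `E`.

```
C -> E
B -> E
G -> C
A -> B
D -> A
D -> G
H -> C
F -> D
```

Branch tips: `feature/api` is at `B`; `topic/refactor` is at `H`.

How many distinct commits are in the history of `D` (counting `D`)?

Walking parent pointers from D: reachable set = {A, B, C, D, E, G}.
That is 6 commits.

6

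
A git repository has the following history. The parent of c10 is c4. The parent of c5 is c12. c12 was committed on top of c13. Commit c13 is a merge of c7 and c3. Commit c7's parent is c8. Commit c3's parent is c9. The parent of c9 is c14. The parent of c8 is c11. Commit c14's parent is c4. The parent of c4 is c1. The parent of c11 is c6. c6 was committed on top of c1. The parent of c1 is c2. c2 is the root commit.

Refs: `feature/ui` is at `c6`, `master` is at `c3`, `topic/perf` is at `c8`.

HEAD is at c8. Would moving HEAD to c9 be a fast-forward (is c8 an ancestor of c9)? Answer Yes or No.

A fast-forward from c8 to c9 is possible iff c8 is an ancestor of c9.
Ancestors of c9: {c1, c14, c2, c4, c9}.
c8 is not among them, so fast-forward is not possible.

No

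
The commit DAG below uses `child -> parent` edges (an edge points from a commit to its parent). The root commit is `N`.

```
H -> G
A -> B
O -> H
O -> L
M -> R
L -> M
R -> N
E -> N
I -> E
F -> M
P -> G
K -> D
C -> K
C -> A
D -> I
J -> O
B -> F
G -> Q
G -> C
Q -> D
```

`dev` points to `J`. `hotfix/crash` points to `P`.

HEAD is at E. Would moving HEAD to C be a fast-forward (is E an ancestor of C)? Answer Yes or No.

A fast-forward from E to C is possible iff E is an ancestor of C.
Ancestors of C: {A, B, C, D, E, F, I, K, M, N, R}.
E is among them, so fast-forward is possible.

Yes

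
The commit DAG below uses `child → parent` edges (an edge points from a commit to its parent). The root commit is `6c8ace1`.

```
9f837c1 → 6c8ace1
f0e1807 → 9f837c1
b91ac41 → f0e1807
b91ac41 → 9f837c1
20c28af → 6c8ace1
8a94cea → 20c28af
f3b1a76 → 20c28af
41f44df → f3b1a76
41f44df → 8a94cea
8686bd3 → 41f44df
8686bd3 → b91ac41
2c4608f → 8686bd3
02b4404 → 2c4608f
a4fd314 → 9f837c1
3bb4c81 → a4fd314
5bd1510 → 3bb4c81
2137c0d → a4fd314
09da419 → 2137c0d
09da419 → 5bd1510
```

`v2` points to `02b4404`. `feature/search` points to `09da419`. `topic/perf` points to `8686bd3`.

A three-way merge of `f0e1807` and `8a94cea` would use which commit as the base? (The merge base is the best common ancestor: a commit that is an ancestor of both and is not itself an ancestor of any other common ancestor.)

Ancestors of f0e1807: {6c8ace1, 9f837c1, f0e1807}.
Ancestors of 8a94cea: {20c28af, 6c8ace1, 8a94cea}.
Common ancestors: {6c8ace1}.
The only common ancestor is 6c8ace1, so it is the merge base.

6c8ace1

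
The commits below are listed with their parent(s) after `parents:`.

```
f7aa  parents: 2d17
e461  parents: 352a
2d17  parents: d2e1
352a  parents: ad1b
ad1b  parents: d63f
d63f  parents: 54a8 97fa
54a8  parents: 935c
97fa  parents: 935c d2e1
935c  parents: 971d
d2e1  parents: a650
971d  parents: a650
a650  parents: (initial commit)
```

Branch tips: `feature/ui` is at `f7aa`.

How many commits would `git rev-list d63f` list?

Walking parent pointers from d63f: reachable set = {54a8, 935c, 971d, 97fa, a650, d2e1, d63f}.
That is 7 commits.

7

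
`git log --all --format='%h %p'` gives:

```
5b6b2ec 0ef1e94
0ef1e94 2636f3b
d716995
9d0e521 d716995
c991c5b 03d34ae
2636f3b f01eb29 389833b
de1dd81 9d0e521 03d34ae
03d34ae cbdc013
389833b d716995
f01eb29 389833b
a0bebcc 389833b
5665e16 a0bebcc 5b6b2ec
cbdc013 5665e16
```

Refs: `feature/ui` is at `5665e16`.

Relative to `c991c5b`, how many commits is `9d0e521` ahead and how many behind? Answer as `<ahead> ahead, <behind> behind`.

Reachable from 9d0e521: {9d0e521, d716995}.
Reachable from c991c5b: {03d34ae, 0ef1e94, 2636f3b, 389833b, 5665e16, 5b6b2ec, a0bebcc, c991c5b, cbdc013, d716995, f01eb29}.
Only in 9d0e521's history (ahead): {9d0e521} — 1.
Only in c991c5b's history (behind): {03d34ae, 0ef1e94, 2636f3b, 389833b, 5665e16, 5b6b2ec, a0bebcc, c991c5b, cbdc013, f01eb29} — 10.

1 ahead, 10 behind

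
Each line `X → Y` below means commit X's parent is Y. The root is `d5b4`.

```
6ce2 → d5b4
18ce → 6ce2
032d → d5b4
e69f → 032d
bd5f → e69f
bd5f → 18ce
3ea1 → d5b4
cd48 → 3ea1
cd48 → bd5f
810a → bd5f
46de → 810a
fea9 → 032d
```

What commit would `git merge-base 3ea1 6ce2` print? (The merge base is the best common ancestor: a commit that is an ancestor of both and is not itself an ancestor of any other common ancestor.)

d5b4

Ancestors of 3ea1: {3ea1, d5b4}.
Ancestors of 6ce2: {6ce2, d5b4}.
Common ancestors: {d5b4}.
The only common ancestor is d5b4, so it is the merge base.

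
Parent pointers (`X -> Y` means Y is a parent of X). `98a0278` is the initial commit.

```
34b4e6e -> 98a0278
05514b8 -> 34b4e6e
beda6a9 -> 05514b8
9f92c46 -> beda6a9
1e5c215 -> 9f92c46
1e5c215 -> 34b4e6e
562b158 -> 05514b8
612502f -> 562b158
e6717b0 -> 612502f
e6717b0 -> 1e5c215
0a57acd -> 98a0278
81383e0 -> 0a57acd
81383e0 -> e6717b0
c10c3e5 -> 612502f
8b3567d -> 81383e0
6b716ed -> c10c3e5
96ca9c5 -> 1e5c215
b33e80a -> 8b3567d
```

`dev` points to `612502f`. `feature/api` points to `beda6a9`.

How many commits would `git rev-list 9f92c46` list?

Walking parent pointers from 9f92c46: reachable set = {05514b8, 34b4e6e, 98a0278, 9f92c46, beda6a9}.
That is 5 commits.

5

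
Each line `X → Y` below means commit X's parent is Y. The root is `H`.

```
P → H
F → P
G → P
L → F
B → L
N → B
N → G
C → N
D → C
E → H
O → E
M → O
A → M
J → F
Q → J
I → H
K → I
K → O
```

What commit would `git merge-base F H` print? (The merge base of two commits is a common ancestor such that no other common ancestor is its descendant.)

Ancestors of F: {F, H, P}.
Ancestors of H: {H}.
Common ancestors: {H}.
The only common ancestor is H, so it is the merge base.

H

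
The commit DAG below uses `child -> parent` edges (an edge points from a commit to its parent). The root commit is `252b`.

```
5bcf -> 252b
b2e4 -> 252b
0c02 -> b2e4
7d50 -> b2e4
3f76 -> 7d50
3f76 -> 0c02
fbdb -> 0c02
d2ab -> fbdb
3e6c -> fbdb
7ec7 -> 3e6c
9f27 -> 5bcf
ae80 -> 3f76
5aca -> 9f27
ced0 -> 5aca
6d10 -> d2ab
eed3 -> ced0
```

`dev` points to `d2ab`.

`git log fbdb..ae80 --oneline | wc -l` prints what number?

3

Reachable from ae80: {0c02, 252b, 3f76, 7d50, ae80, b2e4}.
Reachable from fbdb: {0c02, 252b, b2e4, fbdb}.
In ae80's history but not fbdb's: {3f76, 7d50, ae80} — 3 commits.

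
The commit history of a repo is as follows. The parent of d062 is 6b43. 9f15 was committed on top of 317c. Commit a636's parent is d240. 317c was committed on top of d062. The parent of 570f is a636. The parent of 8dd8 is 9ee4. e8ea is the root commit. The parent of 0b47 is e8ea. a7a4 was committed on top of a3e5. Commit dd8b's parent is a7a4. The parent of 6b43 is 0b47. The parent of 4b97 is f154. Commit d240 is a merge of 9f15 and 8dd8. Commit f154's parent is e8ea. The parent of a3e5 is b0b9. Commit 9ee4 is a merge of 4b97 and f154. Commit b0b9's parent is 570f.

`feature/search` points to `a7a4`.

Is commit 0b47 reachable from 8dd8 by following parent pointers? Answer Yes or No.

No

Ancestors of 8dd8: {4b97, 8dd8, 9ee4, e8ea, f154}.
0b47 is not in that set, so it is not an ancestor of 8dd8.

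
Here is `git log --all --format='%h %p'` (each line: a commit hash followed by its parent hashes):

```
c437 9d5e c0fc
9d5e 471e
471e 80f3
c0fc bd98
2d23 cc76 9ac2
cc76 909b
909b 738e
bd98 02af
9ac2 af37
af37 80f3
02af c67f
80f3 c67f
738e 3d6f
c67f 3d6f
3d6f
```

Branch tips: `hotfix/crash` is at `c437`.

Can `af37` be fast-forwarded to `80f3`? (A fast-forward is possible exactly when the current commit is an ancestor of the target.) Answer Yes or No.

A fast-forward from af37 to 80f3 is possible iff af37 is an ancestor of 80f3.
Ancestors of 80f3: {3d6f, 80f3, c67f}.
af37 is not among them, so fast-forward is not possible.

No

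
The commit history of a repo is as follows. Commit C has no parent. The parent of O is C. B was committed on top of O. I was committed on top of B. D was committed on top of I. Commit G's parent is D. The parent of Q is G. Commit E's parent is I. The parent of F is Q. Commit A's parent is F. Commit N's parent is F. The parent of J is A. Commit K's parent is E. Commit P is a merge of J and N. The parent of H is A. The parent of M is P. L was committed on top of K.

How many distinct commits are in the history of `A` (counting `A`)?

Walking parent pointers from A: reachable set = {A, B, C, D, F, G, I, O, Q}.
That is 9 commits.

9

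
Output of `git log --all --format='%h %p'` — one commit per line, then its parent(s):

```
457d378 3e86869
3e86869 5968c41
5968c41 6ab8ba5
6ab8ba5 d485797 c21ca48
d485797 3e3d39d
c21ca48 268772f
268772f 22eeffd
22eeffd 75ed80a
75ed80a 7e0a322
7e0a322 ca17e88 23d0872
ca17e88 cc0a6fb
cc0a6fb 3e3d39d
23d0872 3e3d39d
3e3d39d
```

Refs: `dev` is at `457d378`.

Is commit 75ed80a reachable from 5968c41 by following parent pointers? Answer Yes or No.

Yes

Ancestors of 5968c41 (commits reachable by following parents): {22eeffd, 23d0872, 268772f, 3e3d39d, 5968c41, 6ab8ba5, 75ed80a, 7e0a322, c21ca48, ca17e88, cc0a6fb, d485797}.
75ed80a is in that set, so it is an ancestor of 5968c41.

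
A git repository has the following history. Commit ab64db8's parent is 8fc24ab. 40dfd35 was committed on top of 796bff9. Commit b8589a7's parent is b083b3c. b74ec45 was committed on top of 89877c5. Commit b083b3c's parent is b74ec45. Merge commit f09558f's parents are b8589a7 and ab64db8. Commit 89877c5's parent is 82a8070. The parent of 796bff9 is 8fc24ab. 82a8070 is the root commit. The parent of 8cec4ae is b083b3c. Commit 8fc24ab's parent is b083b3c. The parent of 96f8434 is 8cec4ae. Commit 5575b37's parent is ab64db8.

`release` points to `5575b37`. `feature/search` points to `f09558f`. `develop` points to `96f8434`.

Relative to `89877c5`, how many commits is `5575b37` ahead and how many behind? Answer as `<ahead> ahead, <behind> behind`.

5 ahead, 0 behind

Reachable from 5575b37: {5575b37, 82a8070, 89877c5, 8fc24ab, ab64db8, b083b3c, b74ec45}.
Reachable from 89877c5: {82a8070, 89877c5}.
Only in 5575b37's history (ahead): {5575b37, 8fc24ab, ab64db8, b083b3c, b74ec45} — 5.
Only in 89877c5's history (behind): {} — 0.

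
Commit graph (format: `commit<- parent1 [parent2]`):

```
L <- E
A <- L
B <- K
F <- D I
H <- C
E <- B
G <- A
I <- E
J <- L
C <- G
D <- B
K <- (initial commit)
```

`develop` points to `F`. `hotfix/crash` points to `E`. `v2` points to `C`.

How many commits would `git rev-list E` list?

3

Walking parent pointers from E: reachable set = {B, E, K}.
That is 3 commits.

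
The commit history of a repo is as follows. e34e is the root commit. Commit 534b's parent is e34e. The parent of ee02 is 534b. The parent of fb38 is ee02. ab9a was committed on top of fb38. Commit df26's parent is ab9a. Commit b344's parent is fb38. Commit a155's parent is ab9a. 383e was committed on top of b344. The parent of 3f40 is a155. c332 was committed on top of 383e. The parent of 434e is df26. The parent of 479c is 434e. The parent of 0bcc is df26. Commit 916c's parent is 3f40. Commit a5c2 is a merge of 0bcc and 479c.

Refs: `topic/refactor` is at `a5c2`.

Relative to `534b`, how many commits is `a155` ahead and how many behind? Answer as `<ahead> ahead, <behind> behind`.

4 ahead, 0 behind

Reachable from a155: {534b, a155, ab9a, e34e, ee02, fb38}.
Reachable from 534b: {534b, e34e}.
Only in a155's history (ahead): {a155, ab9a, ee02, fb38} — 4.
Only in 534b's history (behind): {} — 0.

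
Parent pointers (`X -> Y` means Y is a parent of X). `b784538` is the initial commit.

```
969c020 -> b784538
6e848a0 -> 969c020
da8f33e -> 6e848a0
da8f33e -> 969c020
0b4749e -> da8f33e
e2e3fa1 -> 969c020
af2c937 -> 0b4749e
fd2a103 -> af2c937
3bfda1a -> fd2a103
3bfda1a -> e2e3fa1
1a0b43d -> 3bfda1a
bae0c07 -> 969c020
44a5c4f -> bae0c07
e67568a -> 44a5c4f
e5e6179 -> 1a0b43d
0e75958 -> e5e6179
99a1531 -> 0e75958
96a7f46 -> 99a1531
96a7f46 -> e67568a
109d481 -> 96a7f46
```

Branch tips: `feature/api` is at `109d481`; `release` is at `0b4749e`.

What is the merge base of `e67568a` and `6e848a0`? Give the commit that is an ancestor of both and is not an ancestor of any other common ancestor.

Ancestors of e67568a: {44a5c4f, 969c020, b784538, bae0c07, e67568a}.
Ancestors of 6e848a0: {6e848a0, 969c020, b784538}.
Common ancestors: {969c020, b784538}.
Among these, 969c020 is not an ancestor of any other common ancestor — it is the merge base.

969c020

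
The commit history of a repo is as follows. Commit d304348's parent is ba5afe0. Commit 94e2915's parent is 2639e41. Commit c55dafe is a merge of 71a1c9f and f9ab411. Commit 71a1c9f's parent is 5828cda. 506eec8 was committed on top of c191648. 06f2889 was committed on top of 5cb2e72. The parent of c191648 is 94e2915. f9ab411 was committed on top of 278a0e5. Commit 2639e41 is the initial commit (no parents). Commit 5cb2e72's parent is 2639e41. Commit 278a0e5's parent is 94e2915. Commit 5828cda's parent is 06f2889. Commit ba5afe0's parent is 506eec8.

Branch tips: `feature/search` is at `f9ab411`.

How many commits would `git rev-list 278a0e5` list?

Walking parent pointers from 278a0e5: reachable set = {2639e41, 278a0e5, 94e2915}.
That is 3 commits.

3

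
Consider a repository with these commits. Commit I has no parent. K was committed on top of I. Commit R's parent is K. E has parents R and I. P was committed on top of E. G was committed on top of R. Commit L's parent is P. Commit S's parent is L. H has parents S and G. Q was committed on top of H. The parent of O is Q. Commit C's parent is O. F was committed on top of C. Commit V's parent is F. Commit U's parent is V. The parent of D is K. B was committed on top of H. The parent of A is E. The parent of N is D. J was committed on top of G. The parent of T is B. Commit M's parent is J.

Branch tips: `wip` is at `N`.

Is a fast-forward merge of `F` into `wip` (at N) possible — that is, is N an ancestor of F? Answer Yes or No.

No

A fast-forward from N to F is possible iff N is an ancestor of F.
Ancestors of F: {C, E, F, G, H, I, K, L, O, P, Q, R, S}.
N is not among them, so fast-forward is not possible.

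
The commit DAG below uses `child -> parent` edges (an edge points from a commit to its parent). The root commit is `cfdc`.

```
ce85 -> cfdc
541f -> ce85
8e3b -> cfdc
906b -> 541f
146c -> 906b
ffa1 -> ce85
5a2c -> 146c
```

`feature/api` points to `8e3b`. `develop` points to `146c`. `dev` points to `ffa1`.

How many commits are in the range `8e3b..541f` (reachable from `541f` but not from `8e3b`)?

Reachable from 541f: {541f, ce85, cfdc}.
Reachable from 8e3b: {8e3b, cfdc}.
In 541f's history but not 8e3b's: {541f, ce85} — 2 commits.

2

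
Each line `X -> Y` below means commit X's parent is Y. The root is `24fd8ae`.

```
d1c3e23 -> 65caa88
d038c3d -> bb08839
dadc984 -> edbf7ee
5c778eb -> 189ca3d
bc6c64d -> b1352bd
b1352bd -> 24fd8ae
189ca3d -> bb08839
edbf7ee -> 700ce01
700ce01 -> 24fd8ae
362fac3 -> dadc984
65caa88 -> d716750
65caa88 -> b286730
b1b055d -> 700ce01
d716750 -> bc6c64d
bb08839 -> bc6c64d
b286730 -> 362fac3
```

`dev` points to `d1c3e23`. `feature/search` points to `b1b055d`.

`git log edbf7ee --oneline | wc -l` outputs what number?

Walking parent pointers from edbf7ee: reachable set = {24fd8ae, 700ce01, edbf7ee}.
That is 3 commits.

3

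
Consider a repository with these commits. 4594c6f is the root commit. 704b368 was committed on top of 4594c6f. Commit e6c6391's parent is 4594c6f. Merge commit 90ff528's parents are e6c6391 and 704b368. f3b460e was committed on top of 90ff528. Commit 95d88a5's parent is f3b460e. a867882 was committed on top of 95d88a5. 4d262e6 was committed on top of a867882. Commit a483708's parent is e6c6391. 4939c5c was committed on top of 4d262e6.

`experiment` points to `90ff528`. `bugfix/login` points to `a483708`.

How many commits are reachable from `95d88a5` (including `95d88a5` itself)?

6

Walking parent pointers from 95d88a5: reachable set = {4594c6f, 704b368, 90ff528, 95d88a5, e6c6391, f3b460e}.
That is 6 commits.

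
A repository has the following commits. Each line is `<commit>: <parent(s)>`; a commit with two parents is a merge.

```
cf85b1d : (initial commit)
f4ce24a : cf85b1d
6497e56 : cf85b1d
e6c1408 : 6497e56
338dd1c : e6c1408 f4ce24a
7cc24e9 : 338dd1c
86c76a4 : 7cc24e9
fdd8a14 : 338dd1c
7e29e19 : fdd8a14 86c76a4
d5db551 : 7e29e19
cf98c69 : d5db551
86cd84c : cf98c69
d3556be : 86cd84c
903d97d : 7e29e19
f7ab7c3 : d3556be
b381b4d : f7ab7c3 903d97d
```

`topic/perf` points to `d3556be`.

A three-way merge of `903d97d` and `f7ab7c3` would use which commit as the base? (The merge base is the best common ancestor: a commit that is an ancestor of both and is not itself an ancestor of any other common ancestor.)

Ancestors of 903d97d: {338dd1c, 6497e56, 7cc24e9, 7e29e19, 86c76a4, 903d97d, cf85b1d, e6c1408, f4ce24a, fdd8a14}.
Ancestors of f7ab7c3: {338dd1c, 6497e56, 7cc24e9, 7e29e19, 86c76a4, 86cd84c, cf85b1d, cf98c69, d3556be, d5db551, e6c1408, f4ce24a, f7ab7c3, fdd8a14}.
Common ancestors: {338dd1c, 6497e56, 7cc24e9, 7e29e19, 86c76a4, cf85b1d, e6c1408, f4ce24a, fdd8a14}.
Among these, 7e29e19 is not an ancestor of any other common ancestor — it is the merge base.

7e29e19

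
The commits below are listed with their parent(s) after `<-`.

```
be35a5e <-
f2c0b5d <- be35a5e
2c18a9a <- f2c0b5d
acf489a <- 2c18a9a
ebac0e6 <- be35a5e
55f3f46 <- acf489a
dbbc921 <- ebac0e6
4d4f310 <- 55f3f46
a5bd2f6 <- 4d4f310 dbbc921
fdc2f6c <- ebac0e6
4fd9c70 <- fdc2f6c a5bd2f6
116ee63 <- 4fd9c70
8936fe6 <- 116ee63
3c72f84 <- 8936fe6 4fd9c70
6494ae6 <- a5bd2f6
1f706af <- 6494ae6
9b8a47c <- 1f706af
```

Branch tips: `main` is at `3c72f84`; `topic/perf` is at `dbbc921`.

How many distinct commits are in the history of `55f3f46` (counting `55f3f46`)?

5

Walking parent pointers from 55f3f46: reachable set = {2c18a9a, 55f3f46, acf489a, be35a5e, f2c0b5d}.
That is 5 commits.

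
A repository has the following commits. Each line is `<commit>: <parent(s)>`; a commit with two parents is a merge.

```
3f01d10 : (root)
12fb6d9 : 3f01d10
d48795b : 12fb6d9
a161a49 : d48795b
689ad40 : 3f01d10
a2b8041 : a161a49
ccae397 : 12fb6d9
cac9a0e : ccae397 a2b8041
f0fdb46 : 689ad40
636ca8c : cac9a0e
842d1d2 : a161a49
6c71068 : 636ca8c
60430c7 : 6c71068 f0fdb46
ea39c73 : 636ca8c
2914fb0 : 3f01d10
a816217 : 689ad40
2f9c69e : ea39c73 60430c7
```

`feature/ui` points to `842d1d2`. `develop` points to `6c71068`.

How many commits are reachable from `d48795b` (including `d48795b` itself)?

3

Walking parent pointers from d48795b: reachable set = {12fb6d9, 3f01d10, d48795b}.
That is 3 commits.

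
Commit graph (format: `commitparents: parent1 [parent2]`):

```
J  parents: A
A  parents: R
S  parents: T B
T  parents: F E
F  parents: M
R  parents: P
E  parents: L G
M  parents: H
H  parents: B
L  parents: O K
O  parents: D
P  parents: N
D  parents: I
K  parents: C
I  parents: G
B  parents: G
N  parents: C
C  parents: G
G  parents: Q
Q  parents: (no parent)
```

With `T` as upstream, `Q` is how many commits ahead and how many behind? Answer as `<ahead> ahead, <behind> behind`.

Reachable from Q: {Q}.
Reachable from T: {B, C, D, E, F, G, H, I, K, L, M, O, Q, T}.
Only in Q's history (ahead): {} — 0.
Only in T's history (behind): {B, C, D, E, F, G, H, I, K, L, M, O, T} — 13.

0 ahead, 13 behind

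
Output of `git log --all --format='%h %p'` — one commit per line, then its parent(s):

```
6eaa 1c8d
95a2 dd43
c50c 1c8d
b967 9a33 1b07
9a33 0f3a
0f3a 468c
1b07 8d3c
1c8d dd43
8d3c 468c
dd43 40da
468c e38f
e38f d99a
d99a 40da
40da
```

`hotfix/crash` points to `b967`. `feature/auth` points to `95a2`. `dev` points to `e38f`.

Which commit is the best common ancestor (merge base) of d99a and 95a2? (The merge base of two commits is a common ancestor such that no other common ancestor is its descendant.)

40da

Ancestors of d99a: {40da, d99a}.
Ancestors of 95a2: {40da, 95a2, dd43}.
Common ancestors: {40da}.
The only common ancestor is 40da, so it is the merge base.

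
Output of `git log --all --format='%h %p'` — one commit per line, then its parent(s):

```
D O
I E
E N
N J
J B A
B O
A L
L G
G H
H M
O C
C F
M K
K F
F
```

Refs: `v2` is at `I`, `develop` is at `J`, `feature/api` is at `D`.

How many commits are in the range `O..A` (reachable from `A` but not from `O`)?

6

Reachable from A: {A, F, G, H, K, L, M}.
Reachable from O: {C, F, O}.
In A's history but not O's: {A, G, H, K, L, M} — 6 commits.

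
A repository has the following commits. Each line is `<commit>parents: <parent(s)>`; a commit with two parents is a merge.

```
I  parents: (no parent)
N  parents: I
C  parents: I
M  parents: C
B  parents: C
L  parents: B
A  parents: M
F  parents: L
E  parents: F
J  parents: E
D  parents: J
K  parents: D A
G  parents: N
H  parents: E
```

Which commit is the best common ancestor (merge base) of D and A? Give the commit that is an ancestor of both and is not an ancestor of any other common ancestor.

C

Ancestors of D: {B, C, D, E, F, I, J, L}.
Ancestors of A: {A, C, I, M}.
Common ancestors: {C, I}.
Among these, C is not an ancestor of any other common ancestor — it is the merge base.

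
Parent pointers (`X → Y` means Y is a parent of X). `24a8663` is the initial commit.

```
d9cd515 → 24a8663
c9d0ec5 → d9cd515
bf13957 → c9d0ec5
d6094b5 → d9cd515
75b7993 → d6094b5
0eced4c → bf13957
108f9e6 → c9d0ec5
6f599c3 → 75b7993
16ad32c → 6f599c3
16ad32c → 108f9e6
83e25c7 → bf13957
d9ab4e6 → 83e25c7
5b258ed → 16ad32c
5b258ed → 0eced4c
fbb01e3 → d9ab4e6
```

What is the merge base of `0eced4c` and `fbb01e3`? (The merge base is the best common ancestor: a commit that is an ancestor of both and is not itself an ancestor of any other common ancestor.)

Ancestors of 0eced4c: {0eced4c, 24a8663, bf13957, c9d0ec5, d9cd515}.
Ancestors of fbb01e3: {24a8663, 83e25c7, bf13957, c9d0ec5, d9ab4e6, d9cd515, fbb01e3}.
Common ancestors: {24a8663, bf13957, c9d0ec5, d9cd515}.
Among these, bf13957 is not an ancestor of any other common ancestor — it is the merge base.

bf13957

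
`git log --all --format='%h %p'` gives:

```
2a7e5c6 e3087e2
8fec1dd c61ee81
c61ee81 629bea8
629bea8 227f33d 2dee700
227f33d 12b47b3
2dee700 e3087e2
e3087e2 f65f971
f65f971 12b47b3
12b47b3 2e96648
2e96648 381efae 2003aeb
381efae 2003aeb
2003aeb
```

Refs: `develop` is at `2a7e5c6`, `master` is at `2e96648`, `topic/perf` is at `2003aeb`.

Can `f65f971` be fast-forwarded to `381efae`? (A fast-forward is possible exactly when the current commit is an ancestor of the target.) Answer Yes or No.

A fast-forward from f65f971 to 381efae is possible iff f65f971 is an ancestor of 381efae.
Ancestors of 381efae: {2003aeb, 381efae}.
f65f971 is not among them, so fast-forward is not possible.

No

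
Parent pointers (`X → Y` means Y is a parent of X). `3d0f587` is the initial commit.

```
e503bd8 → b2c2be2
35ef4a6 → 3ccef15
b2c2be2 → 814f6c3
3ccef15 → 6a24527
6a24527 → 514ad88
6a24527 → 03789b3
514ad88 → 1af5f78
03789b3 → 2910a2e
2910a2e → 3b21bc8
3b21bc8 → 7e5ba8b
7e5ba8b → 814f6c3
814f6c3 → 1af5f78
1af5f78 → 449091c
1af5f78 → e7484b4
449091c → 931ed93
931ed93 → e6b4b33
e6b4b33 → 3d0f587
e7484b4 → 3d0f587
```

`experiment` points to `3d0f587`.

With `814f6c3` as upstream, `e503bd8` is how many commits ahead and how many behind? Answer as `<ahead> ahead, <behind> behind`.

2 ahead, 0 behind

Reachable from e503bd8: {1af5f78, 3d0f587, 449091c, 814f6c3, 931ed93, b2c2be2, e503bd8, e6b4b33, e7484b4}.
Reachable from 814f6c3: {1af5f78, 3d0f587, 449091c, 814f6c3, 931ed93, e6b4b33, e7484b4}.
Only in e503bd8's history (ahead): {b2c2be2, e503bd8} — 2.
Only in 814f6c3's history (behind): {} — 0.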